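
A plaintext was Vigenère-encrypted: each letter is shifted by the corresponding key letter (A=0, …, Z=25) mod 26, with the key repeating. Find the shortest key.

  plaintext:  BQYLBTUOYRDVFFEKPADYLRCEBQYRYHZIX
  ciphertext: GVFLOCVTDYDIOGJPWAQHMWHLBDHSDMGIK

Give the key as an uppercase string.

  i= 0: G-B =  5 → F
  i= 1: V-Q =  5 → F
  i= 2: F-Y =  7 → H
  i= 3: L-L =  0 → A
  i= 4: O-B = 13 → N
  i= 5: C-T =  9 → J
  i= 6: V-U =  1 → B
  i= 7: T-O =  5 → F
  i= 8: D-Y =  5 → F
  i= 9: Y-R =  7 → H
  i=10: D-D =  0 → A
  i=11: I-V = 13 → N
  i=12: O-F =  9 → J
  i=13: G-F =  1 → B
  i=14: J-E =  5 → F
  i=15: P-K =  5 → F
  i=16: W-P =  7 → H
  i=17: A-A =  0 → A
  i=18: Q-D = 13 → N
  i=19: H-Y =  9 → J
  i=20: M-L =  1 → B
  i=21: W-R =  5 → F
  i=22: H-C =  5 → F
  i=23: L-E =  7 → H
  i=24: B-B =  0 → A
  i=25: D-Q = 13 → N
  i=26: H-Y =  9 → J
  i=27: S-R =  1 → B
  i=28: D-Y =  5 → F
  i=29: M-H =  5 → F
  i=30: G-Z =  7 → H
  i=31: I-I =  0 → A
  i=32: K-X = 13 → N
  shifts repeat with period 7: FFHANJB

FFHANJB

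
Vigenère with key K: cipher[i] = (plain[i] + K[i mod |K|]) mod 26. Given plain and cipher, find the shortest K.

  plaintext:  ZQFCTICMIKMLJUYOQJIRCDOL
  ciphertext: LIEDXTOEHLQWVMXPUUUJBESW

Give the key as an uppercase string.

MSZBEL

  i= 0: L-Z = 12 → M
  i= 1: I-Q = 18 → S
  i= 2: E-F = 25 → Z
  i= 3: D-C =  1 → B
  i= 4: X-T =  4 → E
  i= 5: T-I = 11 → L
  i= 6: O-C = 12 → M
  i= 7: E-M = 18 → S
  i= 8: H-I = 25 → Z
  i= 9: L-K =  1 → B
  i=10: Q-M =  4 → E
  i=11: W-L = 11 → L
  i=12: V-J = 12 → M
  i=13: M-U = 18 → S
  i=14: X-Y = 25 → Z
  i=15: P-O =  1 → B
  i=16: U-Q =  4 → E
  i=17: U-J = 11 → L
  i=18: U-I = 12 → M
  i=19: J-R = 18 → S
  i=20: B-C = 25 → Z
  i=21: E-D =  1 → B
  i=22: S-O =  4 → E
  i=23: W-L = 11 → L
  shifts repeat with period 6: MSZBEL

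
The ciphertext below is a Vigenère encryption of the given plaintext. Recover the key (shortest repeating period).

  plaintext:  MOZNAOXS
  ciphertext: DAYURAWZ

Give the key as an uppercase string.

RMZH

  i= 0: D-M = 17 → R
  i= 1: A-O = 12 → M
  i= 2: Y-Z = 25 → Z
  i= 3: U-N =  7 → H
  i= 4: R-A = 17 → R
  i= 5: A-O = 12 → M
  i= 6: W-X = 25 → Z
  i= 7: Z-S =  7 → H
  shifts repeat with period 4: RMZH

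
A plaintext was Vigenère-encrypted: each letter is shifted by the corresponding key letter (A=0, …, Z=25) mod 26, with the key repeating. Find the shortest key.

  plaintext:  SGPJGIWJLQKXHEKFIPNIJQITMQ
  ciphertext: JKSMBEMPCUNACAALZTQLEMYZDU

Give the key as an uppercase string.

  i= 0: J-S = 17 → R
  i= 1: K-G =  4 → E
  i= 2: S-P =  3 → D
  i= 3: M-J =  3 → D
  i= 4: B-G = 21 → V
  i= 5: E-I = 22 → W
  i= 6: M-W = 16 → Q
  i= 7: P-J =  6 → G
  i= 8: C-L = 17 → R
  i= 9: U-Q =  4 → E
  i=10: N-K =  3 → D
  i=11: A-X =  3 → D
  i=12: C-H = 21 → V
  i=13: A-E = 22 → W
  i=14: A-K = 16 → Q
  i=15: L-F =  6 → G
  i=16: Z-I = 17 → R
  i=17: T-P =  4 → E
  i=18: Q-N =  3 → D
  i=19: L-I =  3 → D
  i=20: E-J = 21 → V
  i=21: M-Q = 22 → W
  i=22: Y-I = 16 → Q
  i=23: Z-T =  6 → G
  i=24: D-M = 17 → R
  i=25: U-Q =  4 → E
  shifts repeat with period 8: REDDVWQG

REDDVWQG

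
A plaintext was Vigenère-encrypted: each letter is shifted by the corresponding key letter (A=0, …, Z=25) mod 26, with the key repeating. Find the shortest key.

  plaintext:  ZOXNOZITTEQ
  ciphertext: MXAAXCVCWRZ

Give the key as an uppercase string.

  i= 0: M-Z = 13 → N
  i= 1: X-O =  9 → J
  i= 2: A-X =  3 → D
  i= 3: A-N = 13 → N
  i= 4: X-O =  9 → J
  i= 5: C-Z =  3 → D
  i= 6: V-I = 13 → N
  i= 7: C-T =  9 → J
  i= 8: W-T =  3 → D
  i= 9: R-E = 13 → N
  i=10: Z-Q =  9 → J
  shifts repeat with period 3: NJD

NJD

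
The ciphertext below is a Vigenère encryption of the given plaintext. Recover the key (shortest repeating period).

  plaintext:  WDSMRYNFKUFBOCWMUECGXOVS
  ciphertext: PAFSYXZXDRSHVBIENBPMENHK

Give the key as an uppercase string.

TXNGHZMS

  i= 0: P-W = 19 → T
  i= 1: A-D = 23 → X
  i= 2: F-S = 13 → N
  i= 3: S-M =  6 → G
  i= 4: Y-R =  7 → H
  i= 5: X-Y = 25 → Z
  i= 6: Z-N = 12 → M
  i= 7: X-F = 18 → S
  i= 8: D-K = 19 → T
  i= 9: R-U = 23 → X
  i=10: S-F = 13 → N
  i=11: H-B =  6 → G
  i=12: V-O =  7 → H
  i=13: B-C = 25 → Z
  i=14: I-W = 12 → M
  i=15: E-M = 18 → S
  i=16: N-U = 19 → T
  i=17: B-E = 23 → X
  i=18: P-C = 13 → N
  i=19: M-G =  6 → G
  i=20: E-X =  7 → H
  i=21: N-O = 25 → Z
  i=22: H-V = 12 → M
  i=23: K-S = 18 → S
  shifts repeat with period 8: TXNGHZMS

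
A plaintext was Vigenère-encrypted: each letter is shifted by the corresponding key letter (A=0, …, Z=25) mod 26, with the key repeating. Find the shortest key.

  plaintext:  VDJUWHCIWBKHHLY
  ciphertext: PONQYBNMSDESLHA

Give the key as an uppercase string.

  i= 0: P-V = 20 → U
  i= 1: O-D = 11 → L
  i= 2: N-J =  4 → E
  i= 3: Q-U = 22 → W
  i= 4: Y-W =  2 → C
  i= 5: B-H = 20 → U
  i= 6: N-C = 11 → L
  i= 7: M-I =  4 → E
  i= 8: S-W = 22 → W
  i= 9: D-B =  2 → C
  i=10: E-K = 20 → U
  i=11: S-H = 11 → L
  i=12: L-H =  4 → E
  i=13: H-L = 22 → W
  i=14: A-Y =  2 → C
  shifts repeat with period 5: ULEWC

ULEWC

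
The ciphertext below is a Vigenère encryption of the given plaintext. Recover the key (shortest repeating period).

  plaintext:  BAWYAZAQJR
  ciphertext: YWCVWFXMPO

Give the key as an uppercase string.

XWG

  i= 0: Y-B = 23 → X
  i= 1: W-A = 22 → W
  i= 2: C-W =  6 → G
  i= 3: V-Y = 23 → X
  i= 4: W-A = 22 → W
  i= 5: F-Z =  6 → G
  i= 6: X-A = 23 → X
  i= 7: M-Q = 22 → W
  i= 8: P-J =  6 → G
  i= 9: O-R = 23 → X
  shifts repeat with period 3: XWG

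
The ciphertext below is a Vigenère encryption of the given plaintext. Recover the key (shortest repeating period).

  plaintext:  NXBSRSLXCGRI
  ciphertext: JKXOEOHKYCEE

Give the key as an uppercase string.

  i= 0: J-N = 22 → W
  i= 1: K-X = 13 → N
  i= 2: X-B = 22 → W
  i= 3: O-S = 22 → W
  i= 4: E-R = 13 → N
  i= 5: O-S = 22 → W
  i= 6: H-L = 22 → W
  i= 7: K-X = 13 → N
  i= 8: Y-C = 22 → W
  i= 9: C-G = 22 → W
  i=10: E-R = 13 → N
  i=11: E-I = 22 → W
  shifts repeat with period 3: WNW

WNW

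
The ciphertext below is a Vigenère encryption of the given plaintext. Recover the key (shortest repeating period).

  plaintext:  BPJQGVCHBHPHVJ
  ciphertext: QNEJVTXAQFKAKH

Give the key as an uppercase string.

PYVT

  i= 0: Q-B = 15 → P
  i= 1: N-P = 24 → Y
  i= 2: E-J = 21 → V
  i= 3: J-Q = 19 → T
  i= 4: V-G = 15 → P
  i= 5: T-V = 24 → Y
  i= 6: X-C = 21 → V
  i= 7: A-H = 19 → T
  i= 8: Q-B = 15 → P
  i= 9: F-H = 24 → Y
  i=10: K-P = 21 → V
  i=11: A-H = 19 → T
  i=12: K-V = 15 → P
  i=13: H-J = 24 → Y
  shifts repeat with period 4: PYVT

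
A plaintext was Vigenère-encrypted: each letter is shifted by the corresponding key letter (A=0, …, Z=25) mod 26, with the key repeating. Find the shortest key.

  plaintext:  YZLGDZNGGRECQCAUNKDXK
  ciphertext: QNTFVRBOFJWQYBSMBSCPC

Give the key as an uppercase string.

  i= 0: Q-Y = 18 → S
  i= 1: N-Z = 14 → O
  i= 2: T-L =  8 → I
  i= 3: F-G = 25 → Z
  i= 4: V-D = 18 → S
  i= 5: R-Z = 18 → S
  i= 6: B-N = 14 → O
  i= 7: O-G =  8 → I
  i= 8: F-G = 25 → Z
  i= 9: J-R = 18 → S
  i=10: W-E = 18 → S
  i=11: Q-C = 14 → O
  i=12: Y-Q =  8 → I
  i=13: B-C = 25 → Z
  i=14: S-A = 18 → S
  i=15: M-U = 18 → S
  i=16: B-N = 14 → O
  i=17: S-K =  8 → I
  i=18: C-D = 25 → Z
  i=19: P-X = 18 → S
  i=20: C-K = 18 → S
  shifts repeat with period 5: SOIZS

SOIZS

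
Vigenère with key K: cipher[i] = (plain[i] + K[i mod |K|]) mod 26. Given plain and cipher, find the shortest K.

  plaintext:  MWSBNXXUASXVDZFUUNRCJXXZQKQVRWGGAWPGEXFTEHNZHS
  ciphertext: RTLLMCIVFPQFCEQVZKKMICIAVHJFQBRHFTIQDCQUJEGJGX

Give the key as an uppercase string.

FXTKZFLB

  i= 0: R-M =  5 → F
  i= 1: T-W = 23 → X
  i= 2: L-S = 19 → T
  i= 3: L-B = 10 → K
  i= 4: M-N = 25 → Z
  i= 5: C-X =  5 → F
  i= 6: I-X = 11 → L
  i= 7: V-U =  1 → B
  i= 8: F-A =  5 → F
  i= 9: P-S = 23 → X
  i=10: Q-X = 19 → T
  i=11: F-V = 10 → K
  i=12: C-D = 25 → Z
  i=13: E-Z =  5 → F
  i=14: Q-F = 11 → L
  i=15: V-U =  1 → B
  i=16: Z-U =  5 → F
  i=17: K-N = 23 → X
  i=18: K-R = 19 → T
  i=19: M-C = 10 → K
  i=20: I-J = 25 → Z
  i=21: C-X =  5 → F
  i=22: I-X = 11 → L
  i=23: A-Z =  1 → B
  i=24: V-Q =  5 → F
  i=25: H-K = 23 → X
  i=26: J-Q = 19 → T
  i=27: F-V = 10 → K
  i=28: Q-R = 25 → Z
  i=29: B-W =  5 → F
  i=30: R-G = 11 → L
  i=31: H-G =  1 → B
  i=32: F-A =  5 → F
  i=33: T-W = 23 → X
  i=34: I-P = 19 → T
  i=35: Q-G = 10 → K
  i=36: D-E = 25 → Z
  i=37: C-X =  5 → F
  i=38: Q-F = 11 → L
  i=39: U-T =  1 → B
  i=40: J-E =  5 → F
  i=41: E-H = 23 → X
  i=42: G-N = 19 → T
  i=43: J-Z = 10 → K
  i=44: G-H = 25 → Z
  i=45: X-S =  5 → F
  shifts repeat with period 8: FXTKZFLB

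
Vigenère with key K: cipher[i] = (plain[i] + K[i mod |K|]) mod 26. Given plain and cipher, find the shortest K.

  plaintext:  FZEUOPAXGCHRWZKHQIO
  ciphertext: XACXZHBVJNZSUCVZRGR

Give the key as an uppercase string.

SBYDL

  i= 0: X-F = 18 → S
  i= 1: A-Z =  1 → B
  i= 2: C-E = 24 → Y
  i= 3: X-U =  3 → D
  i= 4: Z-O = 11 → L
  i= 5: H-P = 18 → S
  i= 6: B-A =  1 → B
  i= 7: V-X = 24 → Y
  i= 8: J-G =  3 → D
  i= 9: N-C = 11 → L
  i=10: Z-H = 18 → S
  i=11: S-R =  1 → B
  i=12: U-W = 24 → Y
  i=13: C-Z =  3 → D
  i=14: V-K = 11 → L
  i=15: Z-H = 18 → S
  i=16: R-Q =  1 → B
  i=17: G-I = 24 → Y
  i=18: R-O =  3 → D
  shifts repeat with period 5: SBYDL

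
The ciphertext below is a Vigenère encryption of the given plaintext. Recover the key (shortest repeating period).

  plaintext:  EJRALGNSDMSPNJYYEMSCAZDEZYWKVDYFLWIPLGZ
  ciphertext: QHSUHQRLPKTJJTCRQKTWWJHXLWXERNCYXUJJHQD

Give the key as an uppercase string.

  i= 0: Q-E = 12 → M
  i= 1: H-J = 24 → Y
  i= 2: S-R =  1 → B
  i= 3: U-A = 20 → U
  i= 4: H-L = 22 → W
  i= 5: Q-G = 10 → K
  i= 6: R-N =  4 → E
  i= 7: L-S = 19 → T
  i= 8: P-D = 12 → M
  i= 9: K-M = 24 → Y
  i=10: T-S =  1 → B
  i=11: J-P = 20 → U
  i=12: J-N = 22 → W
  i=13: T-J = 10 → K
  i=14: C-Y =  4 → E
  i=15: R-Y = 19 → T
  i=16: Q-E = 12 → M
  i=17: K-M = 24 → Y
  i=18: T-S =  1 → B
  i=19: W-C = 20 → U
  i=20: W-A = 22 → W
  i=21: J-Z = 10 → K
  i=22: H-D =  4 → E
  i=23: X-E = 19 → T
  i=24: L-Z = 12 → M
  i=25: W-Y = 24 → Y
  i=26: X-W =  1 → B
  i=27: E-K = 20 → U
  i=28: R-V = 22 → W
  i=29: N-D = 10 → K
  i=30: C-Y =  4 → E
  i=31: Y-F = 19 → T
  i=32: X-L = 12 → M
  i=33: U-W = 24 → Y
  i=34: J-I =  1 → B
  i=35: J-P = 20 → U
  i=36: H-L = 22 → W
  i=37: Q-G = 10 → K
  i=38: D-Z =  4 → E
  shifts repeat with period 8: MYBUWKET

MYBUWKET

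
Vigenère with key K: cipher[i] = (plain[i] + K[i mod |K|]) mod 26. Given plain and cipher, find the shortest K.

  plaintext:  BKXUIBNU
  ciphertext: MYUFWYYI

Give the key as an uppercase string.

  i= 0: M-B = 11 → L
  i= 1: Y-K = 14 → O
  i= 2: U-X = 23 → X
  i= 3: F-U = 11 → L
  i= 4: W-I = 14 → O
  i= 5: Y-B = 23 → X
  i= 6: Y-N = 11 → L
  i= 7: I-U = 14 → O
  shifts repeat with period 3: LOX

LOX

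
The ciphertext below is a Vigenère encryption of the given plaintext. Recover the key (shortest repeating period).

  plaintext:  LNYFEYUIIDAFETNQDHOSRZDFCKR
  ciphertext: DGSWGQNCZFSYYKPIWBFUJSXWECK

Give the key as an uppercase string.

STURC

  i= 0: D-L = 18 → S
  i= 1: G-N = 19 → T
  i= 2: S-Y = 20 → U
  i= 3: W-F = 17 → R
  i= 4: G-E =  2 → C
  i= 5: Q-Y = 18 → S
  i= 6: N-U = 19 → T
  i= 7: C-I = 20 → U
  i= 8: Z-I = 17 → R
  i= 9: F-D =  2 → C
  i=10: S-A = 18 → S
  i=11: Y-F = 19 → T
  i=12: Y-E = 20 → U
  i=13: K-T = 17 → R
  i=14: P-N =  2 → C
  i=15: I-Q = 18 → S
  i=16: W-D = 19 → T
  i=17: B-H = 20 → U
  i=18: F-O = 17 → R
  i=19: U-S =  2 → C
  i=20: J-R = 18 → S
  i=21: S-Z = 19 → T
  i=22: X-D = 20 → U
  i=23: W-F = 17 → R
  i=24: E-C =  2 → C
  i=25: C-K = 18 → S
  i=26: K-R = 19 → T
  shifts repeat with period 5: STURC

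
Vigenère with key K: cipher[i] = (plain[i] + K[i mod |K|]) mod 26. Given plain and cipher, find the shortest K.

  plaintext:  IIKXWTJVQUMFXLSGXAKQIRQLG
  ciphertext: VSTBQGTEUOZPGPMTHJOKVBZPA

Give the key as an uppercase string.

  i= 0: V-I = 13 → N
  i= 1: S-I = 10 → K
  i= 2: T-K =  9 → J
  i= 3: B-X =  4 → E
  i= 4: Q-W = 20 → U
  i= 5: G-T = 13 → N
  i= 6: T-J = 10 → K
  i= 7: E-V =  9 → J
  i= 8: U-Q =  4 → E
  i= 9: O-U = 20 → U
  i=10: Z-M = 13 → N
  i=11: P-F = 10 → K
  i=12: G-X =  9 → J
  i=13: P-L =  4 → E
  i=14: M-S = 20 → U
  i=15: T-G = 13 → N
  i=16: H-X = 10 → K
  i=17: J-A =  9 → J
  i=18: O-K =  4 → E
  i=19: K-Q = 20 → U
  i=20: V-I = 13 → N
  i=21: B-R = 10 → K
  i=22: Z-Q =  9 → J
  i=23: P-L =  4 → E
  i=24: A-G = 20 → U
  shifts repeat with period 5: NKJEU

NKJEU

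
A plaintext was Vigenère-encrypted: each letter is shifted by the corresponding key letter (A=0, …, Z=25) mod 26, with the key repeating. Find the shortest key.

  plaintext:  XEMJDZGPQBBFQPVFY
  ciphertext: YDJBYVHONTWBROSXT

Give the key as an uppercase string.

  i= 0: Y-X =  1 → B
  i= 1: D-E = 25 → Z
  i= 2: J-M = 23 → X
  i= 3: B-J = 18 → S
  i= 4: Y-D = 21 → V
  i= 5: V-Z = 22 → W
  i= 6: H-G =  1 → B
  i= 7: O-P = 25 → Z
  i= 8: N-Q = 23 → X
  i= 9: T-B = 18 → S
  i=10: W-B = 21 → V
  i=11: B-F = 22 → W
  i=12: R-Q =  1 → B
  i=13: O-P = 25 → Z
  i=14: S-V = 23 → X
  i=15: X-F = 18 → S
  i=16: T-Y = 21 → V
  shifts repeat with period 6: BZXSVW

BZXSVW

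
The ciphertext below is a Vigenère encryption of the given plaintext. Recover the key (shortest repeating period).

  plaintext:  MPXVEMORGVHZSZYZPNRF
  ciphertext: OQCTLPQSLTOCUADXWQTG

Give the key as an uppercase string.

  i= 0: O-M =  2 → C
  i= 1: Q-P =  1 → B
  i= 2: C-X =  5 → F
  i= 3: T-V = 24 → Y
  i= 4: L-E =  7 → H
  i= 5: P-M =  3 → D
  i= 6: Q-O =  2 → C
  i= 7: S-R =  1 → B
  i= 8: L-G =  5 → F
  i= 9: T-V = 24 → Y
  i=10: O-H =  7 → H
  i=11: C-Z =  3 → D
  i=12: U-S =  2 → C
  i=13: A-Z =  1 → B
  i=14: D-Y =  5 → F
  i=15: X-Z = 24 → Y
  i=16: W-P =  7 → H
  i=17: Q-N =  3 → D
  i=18: T-R =  2 → C
  i=19: G-F =  1 → B
  shifts repeat with period 6: CBFYHD

CBFYHD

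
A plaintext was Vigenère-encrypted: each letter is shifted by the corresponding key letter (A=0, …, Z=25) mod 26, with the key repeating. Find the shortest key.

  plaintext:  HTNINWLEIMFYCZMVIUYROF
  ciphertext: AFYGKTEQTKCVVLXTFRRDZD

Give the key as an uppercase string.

  i= 0: A-H = 19 → T
  i= 1: F-T = 12 → M
  i= 2: Y-N = 11 → L
  i= 3: G-I = 24 → Y
  i= 4: K-N = 23 → X
  i= 5: T-W = 23 → X
  i= 6: E-L = 19 → T
  i= 7: Q-E = 12 → M
  i= 8: T-I = 11 → L
  i= 9: K-M = 24 → Y
  i=10: C-F = 23 → X
  i=11: V-Y = 23 → X
  i=12: V-C = 19 → T
  i=13: L-Z = 12 → M
  i=14: X-M = 11 → L
  i=15: T-V = 24 → Y
  i=16: F-I = 23 → X
  i=17: R-U = 23 → X
  i=18: R-Y = 19 → T
  i=19: D-R = 12 → M
  i=20: Z-O = 11 → L
  i=21: D-F = 24 → Y
  shifts repeat with period 6: TMLYXX

TMLYXX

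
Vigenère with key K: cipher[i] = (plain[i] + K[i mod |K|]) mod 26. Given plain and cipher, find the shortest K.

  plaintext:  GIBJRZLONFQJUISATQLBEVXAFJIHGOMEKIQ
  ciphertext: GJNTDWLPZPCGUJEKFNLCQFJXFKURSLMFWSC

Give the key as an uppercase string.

  i= 0: G-G =  0 → A
  i= 1: J-I =  1 → B
  i= 2: N-B = 12 → M
  i= 3: T-J = 10 → K
  i= 4: D-R = 12 → M
  i= 5: W-Z = 23 → X
  i= 6: L-L =  0 → A
  i= 7: P-O =  1 → B
  i= 8: Z-N = 12 → M
  i= 9: P-F = 10 → K
  i=10: C-Q = 12 → M
  i=11: G-J = 23 → X
  i=12: U-U =  0 → A
  i=13: J-I =  1 → B
  i=14: E-S = 12 → M
  i=15: K-A = 10 → K
  i=16: F-T = 12 → M
  i=17: N-Q = 23 → X
  i=18: L-L =  0 → A
  i=19: C-B =  1 → B
  i=20: Q-E = 12 → M
  i=21: F-V = 10 → K
  i=22: J-X = 12 → M
  i=23: X-A = 23 → X
  i=24: F-F =  0 → A
  i=25: K-J =  1 → B
  i=26: U-I = 12 → M
  i=27: R-H = 10 → K
  i=28: S-G = 12 → M
  i=29: L-O = 23 → X
  i=30: M-M =  0 → A
  i=31: F-E =  1 → B
  i=32: W-K = 12 → M
  i=33: S-I = 10 → K
  i=34: C-Q = 12 → M
  shifts repeat with period 6: ABMKMX

ABMKMX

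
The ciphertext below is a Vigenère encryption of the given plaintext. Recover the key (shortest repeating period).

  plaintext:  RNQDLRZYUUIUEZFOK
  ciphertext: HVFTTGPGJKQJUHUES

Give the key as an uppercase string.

  i= 0: H-R = 16 → Q
  i= 1: V-N =  8 → I
  i= 2: F-Q = 15 → P
  i= 3: T-D = 16 → Q
  i= 4: T-L =  8 → I
  i= 5: G-R = 15 → P
  i= 6: P-Z = 16 → Q
  i= 7: G-Y =  8 → I
  i= 8: J-U = 15 → P
  i= 9: K-U = 16 → Q
  i=10: Q-I =  8 → I
  i=11: J-U = 15 → P
  i=12: U-E = 16 → Q
  i=13: H-Z =  8 → I
  i=14: U-F = 15 → P
  i=15: E-O = 16 → Q
  i=16: S-K =  8 → I
  shifts repeat with period 3: QIP

QIP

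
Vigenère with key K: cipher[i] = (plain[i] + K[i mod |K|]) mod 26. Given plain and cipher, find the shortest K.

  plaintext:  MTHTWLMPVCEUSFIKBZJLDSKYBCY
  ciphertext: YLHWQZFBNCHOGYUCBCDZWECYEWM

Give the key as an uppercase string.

  i= 0: Y-M = 12 → M
  i= 1: L-T = 18 → S
  i= 2: H-H =  0 → A
  i= 3: W-T =  3 → D
  i= 4: Q-W = 20 → U
  i= 5: Z-L = 14 → O
  i= 6: F-M = 19 → T
  i= 7: B-P = 12 → M
  i= 8: N-V = 18 → S
  i= 9: C-C =  0 → A
  i=10: H-E =  3 → D
  i=11: O-U = 20 → U
  i=12: G-S = 14 → O
  i=13: Y-F = 19 → T
  i=14: U-I = 12 → M
  i=15: C-K = 18 → S
  i=16: B-B =  0 → A
  i=17: C-Z =  3 → D
  i=18: D-J = 20 → U
  i=19: Z-L = 14 → O
  i=20: W-D = 19 → T
  i=21: E-S = 12 → M
  i=22: C-K = 18 → S
  i=23: Y-Y =  0 → A
  i=24: E-B =  3 → D
  i=25: W-C = 20 → U
  i=26: M-Y = 14 → O
  shifts repeat with period 7: MSADUOT

MSADUOT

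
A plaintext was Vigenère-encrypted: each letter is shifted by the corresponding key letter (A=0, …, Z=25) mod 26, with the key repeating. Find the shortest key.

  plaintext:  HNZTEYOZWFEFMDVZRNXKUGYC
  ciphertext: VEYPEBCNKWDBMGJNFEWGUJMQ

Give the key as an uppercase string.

  i= 0: V-H = 14 → O
  i= 1: E-N = 17 → R
  i= 2: Y-Z = 25 → Z
  i= 3: P-T = 22 → W
  i= 4: E-E =  0 → A
  i= 5: B-Y =  3 → D
  i= 6: C-O = 14 → O
  i= 7: N-Z = 14 → O
  i= 8: K-W = 14 → O
  i= 9: W-F = 17 → R
  i=10: D-E = 25 → Z
  i=11: B-F = 22 → W
  i=12: M-M =  0 → A
  i=13: G-D =  3 → D
  i=14: J-V = 14 → O
  i=15: N-Z = 14 → O
  i=16: F-R = 14 → O
  i=17: E-N = 17 → R
  i=18: W-X = 25 → Z
  i=19: G-K = 22 → W
  i=20: U-U =  0 → A
  i=21: J-G =  3 → D
  i=22: M-Y = 14 → O
  i=23: Q-C = 14 → O
  shifts repeat with period 8: ORZWADOO

ORZWADOO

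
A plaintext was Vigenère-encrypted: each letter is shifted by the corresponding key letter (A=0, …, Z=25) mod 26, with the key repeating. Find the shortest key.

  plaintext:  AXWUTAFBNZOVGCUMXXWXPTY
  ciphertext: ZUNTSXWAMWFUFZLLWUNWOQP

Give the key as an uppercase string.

  i= 0: Z-A = 25 → Z
  i= 1: U-X = 23 → X
  i= 2: N-W = 17 → R
  i= 3: T-U = 25 → Z
  i= 4: S-T = 25 → Z
  i= 5: X-A = 23 → X
  i= 6: W-F = 17 → R
  i= 7: A-B = 25 → Z
  i= 8: M-N = 25 → Z
  i= 9: W-Z = 23 → X
  i=10: F-O = 17 → R
  i=11: U-V = 25 → Z
  i=12: F-G = 25 → Z
  i=13: Z-C = 23 → X
  i=14: L-U = 17 → R
  i=15: L-M = 25 → Z
  i=16: W-X = 25 → Z
  i=17: U-X = 23 → X
  i=18: N-W = 17 → R
  i=19: W-X = 25 → Z
  i=20: O-P = 25 → Z
  i=21: Q-T = 23 → X
  i=22: P-Y = 17 → R
  shifts repeat with period 4: ZXRZ

ZXRZ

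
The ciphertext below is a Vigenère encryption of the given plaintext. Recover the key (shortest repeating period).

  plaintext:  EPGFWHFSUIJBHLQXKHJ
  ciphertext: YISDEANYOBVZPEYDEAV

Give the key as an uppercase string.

UTMYITIG

  i= 0: Y-E = 20 → U
  i= 1: I-P = 19 → T
  i= 2: S-G = 12 → M
  i= 3: D-F = 24 → Y
  i= 4: E-W =  8 → I
  i= 5: A-H = 19 → T
  i= 6: N-F =  8 → I
  i= 7: Y-S =  6 → G
  i= 8: O-U = 20 → U
  i= 9: B-I = 19 → T
  i=10: V-J = 12 → M
  i=11: Z-B = 24 → Y
  i=12: P-H =  8 → I
  i=13: E-L = 19 → T
  i=14: Y-Q =  8 → I
  i=15: D-X =  6 → G
  i=16: E-K = 20 → U
  i=17: A-H = 19 → T
  i=18: V-J = 12 → M
  shifts repeat with period 8: UTMYITIG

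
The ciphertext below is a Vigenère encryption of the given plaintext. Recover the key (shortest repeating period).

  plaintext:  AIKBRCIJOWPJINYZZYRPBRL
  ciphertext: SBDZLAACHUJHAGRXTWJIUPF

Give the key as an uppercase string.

STTYUY

  i= 0: S-A = 18 → S
  i= 1: B-I = 19 → T
  i= 2: D-K = 19 → T
  i= 3: Z-B = 24 → Y
  i= 4: L-R = 20 → U
  i= 5: A-C = 24 → Y
  i= 6: A-I = 18 → S
  i= 7: C-J = 19 → T
  i= 8: H-O = 19 → T
  i= 9: U-W = 24 → Y
  i=10: J-P = 20 → U
  i=11: H-J = 24 → Y
  i=12: A-I = 18 → S
  i=13: G-N = 19 → T
  i=14: R-Y = 19 → T
  i=15: X-Z = 24 → Y
  i=16: T-Z = 20 → U
  i=17: W-Y = 24 → Y
  i=18: J-R = 18 → S
  i=19: I-P = 19 → T
  i=20: U-B = 19 → T
  i=21: P-R = 24 → Y
  i=22: F-L = 20 → U
  shifts repeat with period 6: STTYUY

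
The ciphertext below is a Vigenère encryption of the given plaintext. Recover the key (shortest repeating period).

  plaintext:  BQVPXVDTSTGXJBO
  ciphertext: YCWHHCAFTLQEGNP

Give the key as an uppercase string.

XMBSKH

  i= 0: Y-B = 23 → X
  i= 1: C-Q = 12 → M
  i= 2: W-V =  1 → B
  i= 3: H-P = 18 → S
  i= 4: H-X = 10 → K
  i= 5: C-V =  7 → H
  i= 6: A-D = 23 → X
  i= 7: F-T = 12 → M
  i= 8: T-S =  1 → B
  i= 9: L-T = 18 → S
  i=10: Q-G = 10 → K
  i=11: E-X =  7 → H
  i=12: G-J = 23 → X
  i=13: N-B = 12 → M
  i=14: P-O =  1 → B
  shifts repeat with period 6: XMBSKH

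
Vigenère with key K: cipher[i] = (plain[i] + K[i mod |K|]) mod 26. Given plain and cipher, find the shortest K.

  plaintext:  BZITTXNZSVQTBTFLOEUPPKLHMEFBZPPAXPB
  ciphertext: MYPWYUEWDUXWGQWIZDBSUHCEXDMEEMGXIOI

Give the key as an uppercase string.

  i= 0: M-B = 11 → L
  i= 1: Y-Z = 25 → Z
  i= 2: P-I =  7 → H
  i= 3: W-T =  3 → D
  i= 4: Y-T =  5 → F
  i= 5: U-X = 23 → X
  i= 6: E-N = 17 → R
  i= 7: W-Z = 23 → X
  i= 8: D-S = 11 → L
  i= 9: U-V = 25 → Z
  i=10: X-Q =  7 → H
  i=11: W-T =  3 → D
  i=12: G-B =  5 → F
  i=13: Q-T = 23 → X
  i=14: W-F = 17 → R
  i=15: I-L = 23 → X
  i=16: Z-O = 11 → L
  i=17: D-E = 25 → Z
  i=18: B-U =  7 → H
  i=19: S-P =  3 → D
  i=20: U-P =  5 → F
  i=21: H-K = 23 → X
  i=22: C-L = 17 → R
  i=23: E-H = 23 → X
  i=24: X-M = 11 → L
  i=25: D-E = 25 → Z
  i=26: M-F =  7 → H
  i=27: E-B =  3 → D
  i=28: E-Z =  5 → F
  i=29: M-P = 23 → X
  i=30: G-P = 17 → R
  i=31: X-A = 23 → X
  i=32: I-X = 11 → L
  i=33: O-P = 25 → Z
  i=34: I-B =  7 → H
  shifts repeat with period 8: LZHDFXRX

LZHDFXRX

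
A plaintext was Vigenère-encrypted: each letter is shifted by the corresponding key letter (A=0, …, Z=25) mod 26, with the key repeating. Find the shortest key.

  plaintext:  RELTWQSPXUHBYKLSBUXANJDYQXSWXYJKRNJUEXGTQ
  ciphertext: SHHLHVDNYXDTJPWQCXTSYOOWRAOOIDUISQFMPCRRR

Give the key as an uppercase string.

  i= 0: S-R =  1 → B
  i= 1: H-E =  3 → D
  i= 2: H-L = 22 → W
  i= 3: L-T = 18 → S
  i= 4: H-W = 11 → L
  i= 5: V-Q =  5 → F
  i= 6: D-S = 11 → L
  i= 7: N-P = 24 → Y
  i= 8: Y-X =  1 → B
  i= 9: X-U =  3 → D
  i=10: D-H = 22 → W
  i=11: T-B = 18 → S
  i=12: J-Y = 11 → L
  i=13: P-K =  5 → F
  i=14: W-L = 11 → L
  i=15: Q-S = 24 → Y
  i=16: C-B =  1 → B
  i=17: X-U =  3 → D
  i=18: T-X = 22 → W
  i=19: S-A = 18 → S
  i=20: Y-N = 11 → L
  i=21: O-J =  5 → F
  i=22: O-D = 11 → L
  i=23: W-Y = 24 → Y
  i=24: R-Q =  1 → B
  i=25: A-X =  3 → D
  i=26: O-S = 22 → W
  i=27: O-W = 18 → S
  i=28: I-X = 11 → L
  i=29: D-Y =  5 → F
  i=30: U-J = 11 → L
  i=31: I-K = 24 → Y
  i=32: S-R =  1 → B
  i=33: Q-N =  3 → D
  i=34: F-J = 22 → W
  i=35: M-U = 18 → S
  i=36: P-E = 11 → L
  i=37: C-X =  5 → F
  i=38: R-G = 11 → L
  i=39: R-T = 24 → Y
  i=40: R-Q =  1 → B
  shifts repeat with period 8: BDWSLFLY

BDWSLFLY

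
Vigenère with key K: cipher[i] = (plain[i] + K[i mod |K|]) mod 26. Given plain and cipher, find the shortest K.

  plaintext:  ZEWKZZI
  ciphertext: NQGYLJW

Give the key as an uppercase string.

OMK

  i= 0: N-Z = 14 → O
  i= 1: Q-E = 12 → M
  i= 2: G-W = 10 → K
  i= 3: Y-K = 14 → O
  i= 4: L-Z = 12 → M
  i= 5: J-Z = 10 → K
  i= 6: W-I = 14 → O
  shifts repeat with period 3: OMK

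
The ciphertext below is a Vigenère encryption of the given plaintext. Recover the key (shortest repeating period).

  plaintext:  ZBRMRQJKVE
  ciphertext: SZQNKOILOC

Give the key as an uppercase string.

TYZB

  i= 0: S-Z = 19 → T
  i= 1: Z-B = 24 → Y
  i= 2: Q-R = 25 → Z
  i= 3: N-M =  1 → B
  i= 4: K-R = 19 → T
  i= 5: O-Q = 24 → Y
  i= 6: I-J = 25 → Z
  i= 7: L-K =  1 → B
  i= 8: O-V = 19 → T
  i= 9: C-E = 24 → Y
  shifts repeat with period 4: TYZB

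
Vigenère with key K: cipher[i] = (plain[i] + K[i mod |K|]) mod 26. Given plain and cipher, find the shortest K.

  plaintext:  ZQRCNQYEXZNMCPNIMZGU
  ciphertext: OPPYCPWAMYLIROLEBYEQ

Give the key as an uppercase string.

PZYW

  i= 0: O-Z = 15 → P
  i= 1: P-Q = 25 → Z
  i= 2: P-R = 24 → Y
  i= 3: Y-C = 22 → W
  i= 4: C-N = 15 → P
  i= 5: P-Q = 25 → Z
  i= 6: W-Y = 24 → Y
  i= 7: A-E = 22 → W
  i= 8: M-X = 15 → P
  i= 9: Y-Z = 25 → Z
  i=10: L-N = 24 → Y
  i=11: I-M = 22 → W
  i=12: R-C = 15 → P
  i=13: O-P = 25 → Z
  i=14: L-N = 24 → Y
  i=15: E-I = 22 → W
  i=16: B-M = 15 → P
  i=17: Y-Z = 25 → Z
  i=18: E-G = 24 → Y
  i=19: Q-U = 22 → W
  shifts repeat with period 4: PZYW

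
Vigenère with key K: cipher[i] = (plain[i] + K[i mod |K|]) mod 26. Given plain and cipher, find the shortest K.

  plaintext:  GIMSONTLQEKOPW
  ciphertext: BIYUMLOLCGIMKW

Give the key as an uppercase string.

VAMCYY

  i= 0: B-G = 21 → V
  i= 1: I-I =  0 → A
  i= 2: Y-M = 12 → M
  i= 3: U-S =  2 → C
  i= 4: M-O = 24 → Y
  i= 5: L-N = 24 → Y
  i= 6: O-T = 21 → V
  i= 7: L-L =  0 → A
  i= 8: C-Q = 12 → M
  i= 9: G-E =  2 → C
  i=10: I-K = 24 → Y
  i=11: M-O = 24 → Y
  i=12: K-P = 21 → V
  i=13: W-W =  0 → A
  shifts repeat with period 6: VAMCYY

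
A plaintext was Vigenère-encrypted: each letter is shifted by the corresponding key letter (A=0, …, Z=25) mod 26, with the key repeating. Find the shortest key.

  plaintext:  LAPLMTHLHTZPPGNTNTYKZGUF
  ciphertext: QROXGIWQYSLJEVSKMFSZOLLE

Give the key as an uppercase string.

  i= 0: Q-L =  5 → F
  i= 1: R-A = 17 → R
  i= 2: O-P = 25 → Z
  i= 3: X-L = 12 → M
  i= 4: G-M = 20 → U
  i= 5: I-T = 15 → P
  i= 6: W-H = 15 → P
  i= 7: Q-L =  5 → F
  i= 8: Y-H = 17 → R
  i= 9: S-T = 25 → Z
  i=10: L-Z = 12 → M
  i=11: J-P = 20 → U
  i=12: E-P = 15 → P
  i=13: V-G = 15 → P
  i=14: S-N =  5 → F
  i=15: K-T = 17 → R
  i=16: M-N = 25 → Z
  i=17: F-T = 12 → M
  i=18: S-Y = 20 → U
  i=19: Z-K = 15 → P
  i=20: O-Z = 15 → P
  i=21: L-G =  5 → F
  i=22: L-U = 17 → R
  i=23: E-F = 25 → Z
  shifts repeat with period 7: FRZMUPP

FRZMUPP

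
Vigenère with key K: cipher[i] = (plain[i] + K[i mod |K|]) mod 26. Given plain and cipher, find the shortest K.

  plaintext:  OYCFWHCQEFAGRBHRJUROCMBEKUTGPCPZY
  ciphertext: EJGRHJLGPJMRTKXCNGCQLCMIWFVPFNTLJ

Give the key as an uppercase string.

  i= 0: E-O = 16 → Q
  i= 1: J-Y = 11 → L
  i= 2: G-C =  4 → E
  i= 3: R-F = 12 → M
  i= 4: H-W = 11 → L
  i= 5: J-H =  2 → C
  i= 6: L-C =  9 → J
  i= 7: G-Q = 16 → Q
  i= 8: P-E = 11 → L
  i= 9: J-F =  4 → E
  i=10: M-A = 12 → M
  i=11: R-G = 11 → L
  i=12: T-R =  2 → C
  i=13: K-B =  9 → J
  i=14: X-H = 16 → Q
  i=15: C-R = 11 → L
  i=16: N-J =  4 → E
  i=17: G-U = 12 → M
  i=18: C-R = 11 → L
  i=19: Q-O =  2 → C
  i=20: L-C =  9 → J
  i=21: C-M = 16 → Q
  i=22: M-B = 11 → L
  i=23: I-E =  4 → E
  i=24: W-K = 12 → M
  i=25: F-U = 11 → L
  i=26: V-T =  2 → C
  i=27: P-G =  9 → J
  i=28: F-P = 16 → Q
  i=29: N-C = 11 → L
  i=30: T-P =  4 → E
  i=31: L-Z = 12 → M
  i=32: J-Y = 11 → L
  shifts repeat with period 7: QLEMLCJ

QLEMLCJ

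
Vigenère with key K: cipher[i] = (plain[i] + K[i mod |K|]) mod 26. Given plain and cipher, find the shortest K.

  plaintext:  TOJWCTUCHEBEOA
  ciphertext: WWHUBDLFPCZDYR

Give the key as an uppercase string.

  i= 0: W-T =  3 → D
  i= 1: W-O =  8 → I
  i= 2: H-J = 24 → Y
  i= 3: U-W = 24 → Y
  i= 4: B-C = 25 → Z
  i= 5: D-T = 10 → K
  i= 6: L-U = 17 → R
  i= 7: F-C =  3 → D
  i= 8: P-H =  8 → I
  i= 9: C-E = 24 → Y
  i=10: Z-B = 24 → Y
  i=11: D-E = 25 → Z
  i=12: Y-O = 10 → K
  i=13: R-A = 17 → R
  shifts repeat with period 7: DIYYZKR

DIYYZKR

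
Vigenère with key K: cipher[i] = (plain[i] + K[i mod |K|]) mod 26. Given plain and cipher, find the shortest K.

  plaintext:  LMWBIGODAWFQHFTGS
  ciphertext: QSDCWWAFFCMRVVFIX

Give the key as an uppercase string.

  i= 0: Q-L =  5 → F
  i= 1: S-M =  6 → G
  i= 2: D-W =  7 → H
  i= 3: C-B =  1 → B
  i= 4: W-I = 14 → O
  i= 5: W-G = 16 → Q
  i= 6: A-O = 12 → M
  i= 7: F-D =  2 → C
  i= 8: F-A =  5 → F
  i= 9: C-W =  6 → G
  i=10: M-F =  7 → H
  i=11: R-Q =  1 → B
  i=12: V-H = 14 → O
  i=13: V-F = 16 → Q
  i=14: F-T = 12 → M
  i=15: I-G =  2 → C
  i=16: X-S =  5 → F
  shifts repeat with period 8: FGHBOQMC

FGHBOQMC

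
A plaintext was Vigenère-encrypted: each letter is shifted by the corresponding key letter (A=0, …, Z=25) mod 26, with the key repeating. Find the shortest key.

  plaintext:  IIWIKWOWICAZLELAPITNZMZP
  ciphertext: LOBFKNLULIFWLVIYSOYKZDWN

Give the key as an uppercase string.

DGFXARXY

  i= 0: L-I =  3 → D
  i= 1: O-I =  6 → G
  i= 2: B-W =  5 → F
  i= 3: F-I = 23 → X
  i= 4: K-K =  0 → A
  i= 5: N-W = 17 → R
  i= 6: L-O = 23 → X
  i= 7: U-W = 24 → Y
  i= 8: L-I =  3 → D
  i= 9: I-C =  6 → G
  i=10: F-A =  5 → F
  i=11: W-Z = 23 → X
  i=12: L-L =  0 → A
  i=13: V-E = 17 → R
  i=14: I-L = 23 → X
  i=15: Y-A = 24 → Y
  i=16: S-P =  3 → D
  i=17: O-I =  6 → G
  i=18: Y-T =  5 → F
  i=19: K-N = 23 → X
  i=20: Z-Z =  0 → A
  i=21: D-M = 17 → R
  i=22: W-Z = 23 → X
  i=23: N-P = 24 → Y
  shifts repeat with period 8: DGFXARXY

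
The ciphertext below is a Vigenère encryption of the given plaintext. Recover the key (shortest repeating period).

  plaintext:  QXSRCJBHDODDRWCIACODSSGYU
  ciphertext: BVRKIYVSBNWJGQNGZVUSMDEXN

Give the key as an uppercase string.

  i= 0: B-Q = 11 → L
  i= 1: V-X = 24 → Y
  i= 2: R-S = 25 → Z
  i= 3: K-R = 19 → T
  i= 4: I-C =  6 → G
  i= 5: Y-J = 15 → P
  i= 6: V-B = 20 → U
  i= 7: S-H = 11 → L
  i= 8: B-D = 24 → Y
  i= 9: N-O = 25 → Z
  i=10: W-D = 19 → T
  i=11: J-D =  6 → G
  i=12: G-R = 15 → P
  i=13: Q-W = 20 → U
  i=14: N-C = 11 → L
  i=15: G-I = 24 → Y
  i=16: Z-A = 25 → Z
  i=17: V-C = 19 → T
  i=18: U-O =  6 → G
  i=19: S-D = 15 → P
  i=20: M-S = 20 → U
  i=21: D-S = 11 → L
  i=22: E-G = 24 → Y
  i=23: X-Y = 25 → Z
  i=24: N-U = 19 → T
  shifts repeat with period 7: LYZTGPU

LYZTGPU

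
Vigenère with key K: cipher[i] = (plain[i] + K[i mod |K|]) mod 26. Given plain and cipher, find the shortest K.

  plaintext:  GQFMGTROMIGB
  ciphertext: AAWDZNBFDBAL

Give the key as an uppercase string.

  i= 0: A-G = 20 → U
  i= 1: A-Q = 10 → K
  i= 2: W-F = 17 → R
  i= 3: D-M = 17 → R
  i= 4: Z-G = 19 → T
  i= 5: N-T = 20 → U
  i= 6: B-R = 10 → K
  i= 7: F-O = 17 → R
  i= 8: D-M = 17 → R
  i= 9: B-I = 19 → T
  i=10: A-G = 20 → U
  i=11: L-B = 10 → K
  shifts repeat with period 5: UKRRT

UKRRT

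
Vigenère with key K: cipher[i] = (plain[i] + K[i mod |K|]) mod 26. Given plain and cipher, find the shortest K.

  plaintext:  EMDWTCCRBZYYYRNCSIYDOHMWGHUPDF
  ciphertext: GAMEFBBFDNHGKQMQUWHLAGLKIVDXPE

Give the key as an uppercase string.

  i= 0: G-E =  2 → C
  i= 1: A-M = 14 → O
  i= 2: M-D =  9 → J
  i= 3: E-W =  8 → I
  i= 4: F-T = 12 → M
  i= 5: B-C = 25 → Z
  i= 6: B-C = 25 → Z
  i= 7: F-R = 14 → O
  i= 8: D-B =  2 → C
  i= 9: N-Z = 14 → O
  i=10: H-Y =  9 → J
  i=11: G-Y =  8 → I
  i=12: K-Y = 12 → M
  i=13: Q-R = 25 → Z
  i=14: M-N = 25 → Z
  i=15: Q-C = 14 → O
  i=16: U-S =  2 → C
  i=17: W-I = 14 → O
  i=18: H-Y =  9 → J
  i=19: L-D =  8 → I
  i=20: A-O = 12 → M
  i=21: G-H = 25 → Z
  i=22: L-M = 25 → Z
  i=23: K-W = 14 → O
  i=24: I-G =  2 → C
  i=25: V-H = 14 → O
  i=26: D-U =  9 → J
  i=27: X-P =  8 → I
  i=28: P-D = 12 → M
  i=29: E-F = 25 → Z
  shifts repeat with period 8: COJIMZZO

COJIMZZO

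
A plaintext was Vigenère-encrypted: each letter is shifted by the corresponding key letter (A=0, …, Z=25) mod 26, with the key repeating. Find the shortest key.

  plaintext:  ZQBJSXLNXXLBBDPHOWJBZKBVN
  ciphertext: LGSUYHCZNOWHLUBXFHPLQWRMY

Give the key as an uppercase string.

  i= 0: L-Z = 12 → M
  i= 1: G-Q = 16 → Q
  i= 2: S-B = 17 → R
  i= 3: U-J = 11 → L
  i= 4: Y-S =  6 → G
  i= 5: H-X = 10 → K
  i= 6: C-L = 17 → R
  i= 7: Z-N = 12 → M
  i= 8: N-X = 16 → Q
  i= 9: O-X = 17 → R
  i=10: W-L = 11 → L
  i=11: H-B =  6 → G
  i=12: L-B = 10 → K
  i=13: U-D = 17 → R
  i=14: B-P = 12 → M
  i=15: X-H = 16 → Q
  i=16: F-O = 17 → R
  i=17: H-W = 11 → L
  i=18: P-J =  6 → G
  i=19: L-B = 10 → K
  i=20: Q-Z = 17 → R
  i=21: W-K = 12 → M
  i=22: R-B = 16 → Q
  i=23: M-V = 17 → R
  i=24: Y-N = 11 → L
  shifts repeat with period 7: MQRLGKR

MQRLGKR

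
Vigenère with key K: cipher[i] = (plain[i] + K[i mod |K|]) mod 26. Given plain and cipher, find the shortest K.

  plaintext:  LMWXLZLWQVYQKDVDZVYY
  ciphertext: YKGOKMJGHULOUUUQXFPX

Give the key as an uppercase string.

NYKRZ

  i= 0: Y-L = 13 → N
  i= 1: K-M = 24 → Y
  i= 2: G-W = 10 → K
  i= 3: O-X = 17 → R
  i= 4: K-L = 25 → Z
  i= 5: M-Z = 13 → N
  i= 6: J-L = 24 → Y
  i= 7: G-W = 10 → K
  i= 8: H-Q = 17 → R
  i= 9: U-V = 25 → Z
  i=10: L-Y = 13 → N
  i=11: O-Q = 24 → Y
  i=12: U-K = 10 → K
  i=13: U-D = 17 → R
  i=14: U-V = 25 → Z
  i=15: Q-D = 13 → N
  i=16: X-Z = 24 → Y
  i=17: F-V = 10 → K
  i=18: P-Y = 17 → R
  i=19: X-Y = 25 → Z
  shifts repeat with period 5: NYKRZ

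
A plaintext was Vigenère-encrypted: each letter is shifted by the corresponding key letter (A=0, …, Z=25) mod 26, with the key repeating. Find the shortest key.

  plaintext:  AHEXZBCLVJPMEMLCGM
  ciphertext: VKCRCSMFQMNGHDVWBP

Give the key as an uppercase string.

VDYUDRKU

  i= 0: V-A = 21 → V
  i= 1: K-H =  3 → D
  i= 2: C-E = 24 → Y
  i= 3: R-X = 20 → U
  i= 4: C-Z =  3 → D
  i= 5: S-B = 17 → R
  i= 6: M-C = 10 → K
  i= 7: F-L = 20 → U
  i= 8: Q-V = 21 → V
  i= 9: M-J =  3 → D
  i=10: N-P = 24 → Y
  i=11: G-M = 20 → U
  i=12: H-E =  3 → D
  i=13: D-M = 17 → R
  i=14: V-L = 10 → K
  i=15: W-C = 20 → U
  i=16: B-G = 21 → V
  i=17: P-M =  3 → D
  shifts repeat with period 8: VDYUDRKU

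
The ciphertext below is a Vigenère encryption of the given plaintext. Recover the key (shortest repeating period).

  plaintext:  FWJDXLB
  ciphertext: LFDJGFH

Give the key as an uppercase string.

  i= 0: L-F =  6 → G
  i= 1: F-W =  9 → J
  i= 2: D-J = 20 → U
  i= 3: J-D =  6 → G
  i= 4: G-X =  9 → J
  i= 5: F-L = 20 → U
  i= 6: H-B =  6 → G
  shifts repeat with period 3: GJU

GJU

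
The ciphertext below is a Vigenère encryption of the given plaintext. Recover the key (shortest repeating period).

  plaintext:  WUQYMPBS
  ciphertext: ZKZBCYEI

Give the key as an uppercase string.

  i= 0: Z-W =  3 → D
  i= 1: K-U = 16 → Q
  i= 2: Z-Q =  9 → J
  i= 3: B-Y =  3 → D
  i= 4: C-M = 16 → Q
  i= 5: Y-P =  9 → J
  i= 6: E-B =  3 → D
  i= 7: I-S = 16 → Q
  shifts repeat with period 3: DQJ

DQJ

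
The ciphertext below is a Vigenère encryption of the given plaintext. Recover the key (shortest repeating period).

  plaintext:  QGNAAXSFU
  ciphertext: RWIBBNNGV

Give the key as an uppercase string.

  i= 0: R-Q =  1 → B
  i= 1: W-G = 16 → Q
  i= 2: I-N = 21 → V
  i= 3: B-A =  1 → B
  i= 4: B-A =  1 → B
  i= 5: N-X = 16 → Q
  i= 6: N-S = 21 → V
  i= 7: G-F =  1 → B
  i= 8: V-U =  1 → B
  shifts repeat with period 4: BQVB

BQVB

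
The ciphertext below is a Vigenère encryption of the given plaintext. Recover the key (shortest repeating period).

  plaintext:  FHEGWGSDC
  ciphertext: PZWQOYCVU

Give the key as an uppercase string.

  i= 0: P-F = 10 → K
  i= 1: Z-H = 18 → S
  i= 2: W-E = 18 → S
  i= 3: Q-G = 10 → K
  i= 4: O-W = 18 → S
  i= 5: Y-G = 18 → S
  i= 6: C-S = 10 → K
  i= 7: V-D = 18 → S
  i= 8: U-C = 18 → S
  shifts repeat with period 3: KSS

KSS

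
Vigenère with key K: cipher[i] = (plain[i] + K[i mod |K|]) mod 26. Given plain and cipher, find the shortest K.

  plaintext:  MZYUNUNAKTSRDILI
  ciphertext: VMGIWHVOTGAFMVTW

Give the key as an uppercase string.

  i= 0: V-M =  9 → J
  i= 1: M-Z = 13 → N
  i= 2: G-Y =  8 → I
  i= 3: I-U = 14 → O
  i= 4: W-N =  9 → J
  i= 5: H-U = 13 → N
  i= 6: V-N =  8 → I
  i= 7: O-A = 14 → O
  i= 8: T-K =  9 → J
  i= 9: G-T = 13 → N
  i=10: A-S =  8 → I
  i=11: F-R = 14 → O
  i=12: M-D =  9 → J
  i=13: V-I = 13 → N
  i=14: T-L =  8 → I
  i=15: W-I = 14 → O
  shifts repeat with period 4: JNIO

JNIO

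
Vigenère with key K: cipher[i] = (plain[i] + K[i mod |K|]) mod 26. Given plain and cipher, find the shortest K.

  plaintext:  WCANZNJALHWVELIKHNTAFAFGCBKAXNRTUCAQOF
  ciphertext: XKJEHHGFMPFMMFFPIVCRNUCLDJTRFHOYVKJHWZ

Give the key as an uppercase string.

  i= 0: X-W =  1 → B
  i= 1: K-C =  8 → I
  i= 2: J-A =  9 → J
  i= 3: E-N = 17 → R
  i= 4: H-Z =  8 → I
  i= 5: H-N = 20 → U
  i= 6: G-J = 23 → X
  i= 7: F-A =  5 → F
  i= 8: M-L =  1 → B
  i= 9: P-H =  8 → I
  i=10: F-W =  9 → J
  i=11: M-V = 17 → R
  i=12: M-E =  8 → I
  i=13: F-L = 20 → U
  i=14: F-I = 23 → X
  i=15: P-K =  5 → F
  i=16: I-H =  1 → B
  i=17: V-N =  8 → I
  i=18: C-T =  9 → J
  i=19: R-A = 17 → R
  i=20: N-F =  8 → I
  i=21: U-A = 20 → U
  i=22: C-F = 23 → X
  i=23: L-G =  5 → F
  i=24: D-C =  1 → B
  i=25: J-B =  8 → I
  i=26: T-K =  9 → J
  i=27: R-A = 17 → R
  i=28: F-X =  8 → I
  i=29: H-N = 20 → U
  i=30: O-R = 23 → X
  i=31: Y-T =  5 → F
  i=32: V-U =  1 → B
  i=33: K-C =  8 → I
  i=34: J-A =  9 → J
  i=35: H-Q = 17 → R
  i=36: W-O =  8 → I
  i=37: Z-F = 20 → U
  shifts repeat with period 8: BIJRIUXF

BIJRIUXF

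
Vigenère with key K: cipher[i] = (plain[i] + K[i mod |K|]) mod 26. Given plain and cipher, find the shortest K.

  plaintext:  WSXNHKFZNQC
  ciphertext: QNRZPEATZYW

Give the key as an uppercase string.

UVUMI

  i= 0: Q-W = 20 → U
  i= 1: N-S = 21 → V
  i= 2: R-X = 20 → U
  i= 3: Z-N = 12 → M
  i= 4: P-H =  8 → I
  i= 5: E-K = 20 → U
  i= 6: A-F = 21 → V
  i= 7: T-Z = 20 → U
  i= 8: Z-N = 12 → M
  i= 9: Y-Q =  8 → I
  i=10: W-C = 20 → U
  shifts repeat with period 5: UVUMI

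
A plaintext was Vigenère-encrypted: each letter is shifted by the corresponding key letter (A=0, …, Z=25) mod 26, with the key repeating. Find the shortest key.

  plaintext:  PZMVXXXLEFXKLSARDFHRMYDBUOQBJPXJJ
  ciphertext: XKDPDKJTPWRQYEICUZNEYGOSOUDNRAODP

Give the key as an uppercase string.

  i= 0: X-P =  8 → I
  i= 1: K-Z = 11 → L
  i= 2: D-M = 17 → R
  i= 3: P-V = 20 → U
  i= 4: D-X =  6 → G
  i= 5: K-X = 13 → N
  i= 6: J-X = 12 → M
  i= 7: T-L =  8 → I
  i= 8: P-E = 11 → L
  i= 9: W-F = 17 → R
  i=10: R-X = 20 → U
  i=11: Q-K =  6 → G
  i=12: Y-L = 13 → N
  i=13: E-S = 12 → M
  i=14: I-A =  8 → I
  i=15: C-R = 11 → L
  i=16: U-D = 17 → R
  i=17: Z-F = 20 → U
  i=18: N-H =  6 → G
  i=19: E-R = 13 → N
  i=20: Y-M = 12 → M
  i=21: G-Y =  8 → I
  i=22: O-D = 11 → L
  i=23: S-B = 17 → R
  i=24: O-U = 20 → U
  i=25: U-O =  6 → G
  i=26: D-Q = 13 → N
  i=27: N-B = 12 → M
  i=28: R-J =  8 → I
  i=29: A-P = 11 → L
  i=30: O-X = 17 → R
  i=31: D-J = 20 → U
  i=32: P-J =  6 → G
  shifts repeat with period 7: ILRUGNM

ILRUGNM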